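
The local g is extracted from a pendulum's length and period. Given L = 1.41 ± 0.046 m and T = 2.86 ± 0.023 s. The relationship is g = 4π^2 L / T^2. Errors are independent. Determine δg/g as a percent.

Each factor contributes (exponent × relative error)² to (δg/g)²:
  (1·δL/L)² = (1×0.0326)² = 0.00106;  (-2·δT/T)² = (-2×0.00804)² = 0.000259
δg/g = √(0.00132) = 0.0364

3.64%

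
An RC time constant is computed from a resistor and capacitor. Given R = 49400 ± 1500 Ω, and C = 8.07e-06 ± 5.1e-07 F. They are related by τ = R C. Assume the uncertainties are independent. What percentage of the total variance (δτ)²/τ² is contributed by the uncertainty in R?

(δτ/τ)² = (1·δR/R)² + (1·δC/C)²
  R term: (1×0.0304)² = 0.000922
  C term: (1×0.0632)² = 0.00399
Total = 0.00492. Share from R = 0.000922/0.00492 = 0.188.

18.8%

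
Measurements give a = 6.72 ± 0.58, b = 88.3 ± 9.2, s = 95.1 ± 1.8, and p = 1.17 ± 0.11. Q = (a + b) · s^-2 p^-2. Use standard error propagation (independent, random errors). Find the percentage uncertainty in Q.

Let u = a + b = 95.0. δu = √(δa² + δb²) = √(0.336 + 84.6) = 9.22, so δu/u = 0.0970.
Q is then a monomial in u, s, p:
δQ/Q = √((δu/u)² + (-2·δs/s)² + (-2·δp/p)²) = √(0.00941 + 0.00143 + 0.0354) = 0.215

21.5%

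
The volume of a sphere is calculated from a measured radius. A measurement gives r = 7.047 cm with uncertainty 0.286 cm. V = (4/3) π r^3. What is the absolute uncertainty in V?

Since V is a product/quotient, work with relative uncertainties:
  (3·δr/r)² = (3×0.0406)² = 0.0148
δV/V = √(0.0148) = 0.122
V = 1466 cm^3, so δV = 0.122 × 1466 = 178 cm^3.

178 cm^3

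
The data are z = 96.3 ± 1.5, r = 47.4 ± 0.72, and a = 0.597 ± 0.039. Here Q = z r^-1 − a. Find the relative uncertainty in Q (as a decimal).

0.0411

Let p = z·r^-1 = 2.03. δp/p = √((1·δz/z)² + (-1·δr/r)²) = √(0.000243 + 0.000231) = 0.0218, so δp = 0.0442.
Q = p − a: δQ = √(δp² + δa²) = √(0.00195 + 0.00152) = 0.0589
Q = 1.43, so δQ/Q = 0.0589/1.43 = 0.0411.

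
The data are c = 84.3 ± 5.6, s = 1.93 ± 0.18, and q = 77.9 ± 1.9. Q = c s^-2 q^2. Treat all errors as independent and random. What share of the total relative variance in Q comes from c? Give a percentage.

10.6%

(δQ/Q)² = (1·δc/c)² + (-2·δs/s)² + (2·δq/q)²
  c term: (1×0.0664)² = 0.00441
  s term: (-2×0.0933)² = 0.0348
  q term: (2×0.0244)² = 0.00238
Total = 0.0416. Share from c = 0.00441/0.0416 = 0.106.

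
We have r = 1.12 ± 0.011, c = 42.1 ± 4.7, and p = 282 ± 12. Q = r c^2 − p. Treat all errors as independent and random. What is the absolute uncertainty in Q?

Let w = r·c^2 = 1990. δw/w = √((1·δr/r)² + (2·δc/c)²) = √(9.65e-05 + 0.0499) = 0.223, so δw = 444.
Q = w − p: δQ = √(δw² + δp²) = √(1.97e+05 + 144) = 444

444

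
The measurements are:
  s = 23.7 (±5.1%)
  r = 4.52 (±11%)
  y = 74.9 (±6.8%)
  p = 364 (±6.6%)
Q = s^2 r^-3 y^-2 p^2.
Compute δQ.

Each factor contributes (exponent × relative error)² to (δQ/Q)²:
  (2·δs/s)² = (2×0.0510)² = 0.0104;  (-3·δr/r)² = (-3×0.110)² = 0.109;  (-2·δy/y)² = (-2×0.0680)² = 0.0185;  (2·δp/p)² = (2×0.0660)² = 0.0174
δQ/Q = √(0.155) = 0.394
Q = 144, so δQ = 0.394 × 144 = 56.6.

56.6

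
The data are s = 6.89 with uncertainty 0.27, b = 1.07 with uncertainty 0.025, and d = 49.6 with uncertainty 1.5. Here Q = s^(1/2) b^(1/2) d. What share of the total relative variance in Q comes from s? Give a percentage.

(δQ/Q)² = (½·δs/s)² + (½·δb/b)² + (1·δd/d)²
  s term: (0.5×0.0392)² = 0.000384
  b term: (0.5×0.0234)² = 0.000136
  d term: (1×0.0302)² = 0.000915
Total = 0.00143. Share from s = 0.000384/0.00143 = 0.268.

26.8%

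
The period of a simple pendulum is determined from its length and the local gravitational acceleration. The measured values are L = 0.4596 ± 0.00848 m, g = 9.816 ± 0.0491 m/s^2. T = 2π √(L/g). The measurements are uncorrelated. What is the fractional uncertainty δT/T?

0.00956

Since T is a product/quotient, work with relative uncertainties:
  (½·δL/L)² = (0.5×0.0185)² = 8.51e-05;  (−½·δg/g)² = (-0.5×0.00500)² = 6.26e-06
δT/T = √(9.14e-05) = 0.00956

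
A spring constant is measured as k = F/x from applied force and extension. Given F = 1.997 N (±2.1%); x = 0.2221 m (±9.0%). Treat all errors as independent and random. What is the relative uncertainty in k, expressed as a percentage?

9.24%

Since k is a product/quotient, work with relative uncertainties:
  (1·δF/F)² = (1×0.0210)² = 0.000441;  (-1·δx/x)² = (-1×0.0900)² = 0.00810
δk/k = √(0.00854) = 0.0924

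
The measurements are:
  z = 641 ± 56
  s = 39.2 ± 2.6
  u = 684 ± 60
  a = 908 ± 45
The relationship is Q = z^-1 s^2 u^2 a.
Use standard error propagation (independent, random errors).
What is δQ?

For a monomial Q ∝ z^-1, s^2, u^2, a, fractional errors add in quadrature:
  (-1·δz/z)² = (-1×0.0874)² = 0.00763;  (2·δs/s)² = (2×0.0663)² = 0.0176;  (2·δu/u)² = (2×0.0877)² = 0.0308;  (1·δa/a)² = (1×0.0496)² = 0.00246
δQ/Q = √(0.0585) = 0.242
Q = 1.02e+09, so δQ = 0.242 × 1.02e+09 = 2.46e+08.

2.46e+08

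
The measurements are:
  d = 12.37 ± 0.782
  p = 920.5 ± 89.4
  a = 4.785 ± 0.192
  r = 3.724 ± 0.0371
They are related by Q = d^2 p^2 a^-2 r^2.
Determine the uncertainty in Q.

Since Q is a product/quotient, work with relative uncertainties:
  (2·δd/d)² = (2×0.0632)² = 0.0160;  (2·δp/p)² = (2×0.0971)² = 0.0377;  (-2·δa/a)² = (-2×0.0401)² = 0.00644;  (2·δr/r)² = (2×0.00996)² = 0.000397
δQ/Q = √(0.0606) = 0.246
Q = 7.853e+07, so δQ = 0.246 × 7.853e+07 = 1.93e+07.

1.93e+07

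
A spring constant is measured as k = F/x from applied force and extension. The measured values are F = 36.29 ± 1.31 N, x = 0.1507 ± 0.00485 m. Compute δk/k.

For a monomial k ∝ F, x^-1, fractional errors add in quadrature:
  (1·δF/F)² = (1×0.0361)² = 0.00130;  (-1·δx/x)² = (-1×0.0322)² = 0.00104
δk/k = √(0.00234) = 0.0484

0.0484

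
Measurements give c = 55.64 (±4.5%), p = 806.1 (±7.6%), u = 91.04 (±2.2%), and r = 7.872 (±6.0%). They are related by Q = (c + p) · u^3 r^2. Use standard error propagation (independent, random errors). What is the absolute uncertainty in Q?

6.22e+09

Let w = c + p = 861.7. δw = √(δc² + δp²) = √(6.27 + 3750) = 61.3, so δw/w = 0.0712.
Q is then a monomial in w, u, r:
δQ/Q = √((δw/w)² + (3·δu/u)² + (2·δr/r)²) = √(0.00506 + 0.00436 + 0.0144) = 0.154
Q = 4.029e+10, so δQ = 0.154 × 4.029e+10 = 6.22e+09.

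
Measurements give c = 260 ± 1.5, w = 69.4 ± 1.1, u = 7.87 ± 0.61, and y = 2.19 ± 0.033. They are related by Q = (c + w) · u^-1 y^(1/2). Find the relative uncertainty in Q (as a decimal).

Let h = c + w = 329. δh = √(δc² + δw²) = √(2.25 + 1.21) = 1.86, so δh/h = 0.00565.
Q is then a monomial in h, u, y:
δQ/Q = √((δh/h)² + (-1·δu/u)² + (½·δy/y)²) = √(3.19e-05 + 0.00601 + 5.68e-05) = 0.0781

0.0781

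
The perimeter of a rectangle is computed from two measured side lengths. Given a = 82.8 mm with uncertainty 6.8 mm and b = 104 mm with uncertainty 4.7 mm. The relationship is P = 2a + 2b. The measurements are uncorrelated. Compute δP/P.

0.0443

Sums and differences: (δP)² = Σ (cᵢ δxᵢ)².
  (2·δa)² = 185;  (2·δb)² = 88.4
δP = √(273) = 16.5 mm
P = 374 mm, so δP/P = 16.5/374 = 0.0443.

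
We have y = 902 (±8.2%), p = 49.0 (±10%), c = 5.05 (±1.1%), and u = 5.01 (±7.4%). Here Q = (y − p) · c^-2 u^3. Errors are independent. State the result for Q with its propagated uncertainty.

Let w = y − p = 853. δw = √(δy² + δp²) = √(5470 + 24.0) = 74.1, so δw/w = 0.0869.
Q is then a monomial in w, c, u:
δQ/Q = √((δw/w)² + (-2·δc/c)² + (3·δu/u)²) = √(0.00755 + 0.000484 + 0.0493) = 0.239
Q = 4210, so δQ = 0.239 × 4210 = 1010.

4210 ± 1010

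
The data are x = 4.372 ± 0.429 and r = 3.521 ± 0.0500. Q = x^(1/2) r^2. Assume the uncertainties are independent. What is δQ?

Products/powers → add relative errors in quadrature, weighted by exponent:
  (½·δx/x)² = (0.5×0.0981)² = 0.00241;  (2·δr/r)² = (2×0.0142)² = 0.000807
δQ/Q = √(0.00321) = 0.0567
Q = 25.92, so δQ = 0.0567 × 25.92 = 1.47.

1.47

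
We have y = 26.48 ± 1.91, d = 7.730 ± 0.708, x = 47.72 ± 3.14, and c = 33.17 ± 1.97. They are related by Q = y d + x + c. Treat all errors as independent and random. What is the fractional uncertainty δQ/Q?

0.0846

Let p = y·d = 204.7. δp/p = √((1·δy/y)² + (1·δd/d)²) = √(0.00520 + 0.00839) = 0.117, so δp = 23.9.
Q = p + x + c: δQ = √(δp² + δx² + δc²) = √(569 + 9.86 + 3.88) = 24.1
Q = 285.6, so δQ/Q = 24.1/285.6 = 0.0846.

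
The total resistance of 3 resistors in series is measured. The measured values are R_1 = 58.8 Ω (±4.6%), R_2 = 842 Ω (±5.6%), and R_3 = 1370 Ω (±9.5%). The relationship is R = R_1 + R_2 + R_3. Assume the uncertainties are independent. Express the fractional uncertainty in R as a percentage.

6.10%

Sums and differences: (δR)² = Σ (cᵢ δxᵢ)².
  (δR_1)² = 7.32;  (δR_2)² = 2220;  (δR_3)² = 16900
δR = √(19200) = 138 Ω
R = 2270 Ω, so δR/R = 138/2270 = 0.0610.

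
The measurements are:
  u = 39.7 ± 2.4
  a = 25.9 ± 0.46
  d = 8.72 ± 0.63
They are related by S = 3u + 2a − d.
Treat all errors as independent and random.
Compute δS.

7.29

S is a linear combination, so absolute uncertainties add in quadrature:
  (3·δu)² = 51.8;  (2·δa)² = 0.846;  (δd)² = 0.397
δS = √(53.1) = 7.29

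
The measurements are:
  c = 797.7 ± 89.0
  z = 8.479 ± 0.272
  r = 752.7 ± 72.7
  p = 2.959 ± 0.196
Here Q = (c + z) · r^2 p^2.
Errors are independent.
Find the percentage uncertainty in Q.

Let u = c + z = 806.2. δu = √(δc² + δz²) = √(7920 + 0.0740) = 89.0, so δu/u = 0.110.
Q is then a monomial in u, r, p:
δQ/Q = √((δu/u)² + (2·δr/r)² + (2·δp/p)²) = √(0.0122 + 0.0373 + 0.0176) = 0.259

25.9%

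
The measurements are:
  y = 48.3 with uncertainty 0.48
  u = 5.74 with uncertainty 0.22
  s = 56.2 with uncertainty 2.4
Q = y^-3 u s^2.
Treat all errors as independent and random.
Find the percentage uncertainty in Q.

9.82%

Each factor contributes (exponent × relative error)² to (δQ/Q)²:
  (-3·δy/y)² = (-3×0.00994)² = 0.000889;  (1·δu/u)² = (1×0.0383)² = 0.00147;  (2·δs/s)² = (2×0.0427)² = 0.00729
δQ/Q = √(0.00965) = 0.0982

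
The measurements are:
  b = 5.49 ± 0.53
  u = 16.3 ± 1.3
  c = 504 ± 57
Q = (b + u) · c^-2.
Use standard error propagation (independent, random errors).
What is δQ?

2.02e-05

Let w = b + u = 21.8. δw = √(δb² + δu²) = √(0.281 + 1.69) = 1.40, so δw/w = 0.0644.
Q is then a monomial in w, c:
δQ/Q = √((δw/w)² + (-2·δc/c)²) = √(0.00415 + 0.0512) = 0.235
Q = 8.58e-05, so δQ = 0.235 × 8.58e-05 = 2.02e-05.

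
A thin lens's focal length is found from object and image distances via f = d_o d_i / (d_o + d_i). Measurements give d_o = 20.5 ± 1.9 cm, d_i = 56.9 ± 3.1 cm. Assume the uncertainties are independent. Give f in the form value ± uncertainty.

∂f/∂d_o = (d_i/(d_o+d_i))² = 0.540;  ∂f/∂d_i = (d_o/(d_o+d_i))² = 0.0701
δf = √((∂f/∂d_o · δd_o)² + (∂f/∂d_i · δd_i)²) = √(1.05 + 0.0473) = 1.05 cm
f = 15.1 cm.

15.1 ± 1.05 cm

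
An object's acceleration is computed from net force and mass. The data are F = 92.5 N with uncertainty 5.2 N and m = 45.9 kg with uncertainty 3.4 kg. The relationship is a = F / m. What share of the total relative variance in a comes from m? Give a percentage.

63.5%

(δa/a)² = (1·δF/F)² + (-1·δm/m)²
  F term: (1×0.0562)² = 0.00316
  m term: (-1×0.0741)² = 0.00549
Total = 0.00865. Share from m = 0.00549/0.00865 = 0.635.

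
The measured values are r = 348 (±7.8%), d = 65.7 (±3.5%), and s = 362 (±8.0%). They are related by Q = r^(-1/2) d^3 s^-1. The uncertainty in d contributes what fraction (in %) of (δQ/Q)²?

58.2%

(δQ/Q)² = (−½·δr/r)² + (3·δd/d)² + (-1·δs/s)²
  r term: (-0.5×0.0780)² = 0.00152
  d term: (3×0.0350)² = 0.0110
  s term: (-1×0.0800)² = 0.00640
Total = 0.0189. Share from d = 0.0110/0.0189 = 0.582.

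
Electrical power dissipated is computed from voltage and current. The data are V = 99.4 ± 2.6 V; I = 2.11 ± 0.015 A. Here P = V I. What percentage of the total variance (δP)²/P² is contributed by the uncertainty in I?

(δP/P)² = (1·δV/V)² + (1·δI/I)²
  V term: (1×0.0262)² = 0.000684
  I term: (1×0.00711)² = 5.05e-05
Total = 0.000735. Share from I = 5.05e-05/0.000735 = 0.0688.

6.88%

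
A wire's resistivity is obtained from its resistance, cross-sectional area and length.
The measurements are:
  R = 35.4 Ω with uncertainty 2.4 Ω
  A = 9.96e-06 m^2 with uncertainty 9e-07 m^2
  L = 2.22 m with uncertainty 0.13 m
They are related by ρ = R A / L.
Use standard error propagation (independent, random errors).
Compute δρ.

Products/powers → add relative errors in quadrature, weighted by exponent:
  (1·δR/R)² = (1×0.0678)² = 0.00460;  (1·δA/A)² = (1×0.0904)² = 0.00817;  (-1·δL/L)² = (-1×0.0586)² = 0.00343
δρ/ρ = √(0.0162) = 0.127
ρ = 0.000159 Ω·m, so δρ = 0.127 × 0.000159 = 2.02e-05 Ω·m.

2.02e-05 Ω·m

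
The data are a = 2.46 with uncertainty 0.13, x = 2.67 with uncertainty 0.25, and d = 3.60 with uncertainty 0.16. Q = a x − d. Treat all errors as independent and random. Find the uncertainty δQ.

0.724

Let p = a·x = 6.57. δp/p = √((1·δa/a)² + (1·δx/x)²) = √(0.00279 + 0.00877) = 0.108, so δp = 0.706.
Q = p − d: δQ = √(δp² + δd²) = √(0.499 + 0.0256) = 0.724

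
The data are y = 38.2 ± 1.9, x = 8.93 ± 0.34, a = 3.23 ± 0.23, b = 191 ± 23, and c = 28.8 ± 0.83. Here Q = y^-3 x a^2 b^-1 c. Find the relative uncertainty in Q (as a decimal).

0.244

Products/powers → add relative errors in quadrature, weighted by exponent:
  (-3·δy/y)² = (-3×0.0497)² = 0.0223;  (1·δx/x)² = (1×0.0381)² = 0.00145;  (2·δa/a)² = (2×0.0712)² = 0.0203;  (-1·δb/b)² = (-1×0.120)² = 0.0145;  (1·δc/c)² = (1×0.0288)² = 0.000831
δQ/Q = √(0.0593) = 0.244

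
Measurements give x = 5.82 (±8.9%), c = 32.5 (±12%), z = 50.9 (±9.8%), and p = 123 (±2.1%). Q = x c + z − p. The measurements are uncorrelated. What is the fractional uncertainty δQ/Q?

Let w = x·c = 189. δw/w = √((1·δx/x)² + (1·δc/c)²) = √(0.00792 + 0.0144) = 0.149, so δw = 28.3.
Q = w + z − p: δQ = √(δw² + δz² + δp²) = √(799 + 24.9 + 6.67) = 28.8
Q = 117, so δQ/Q = 28.8/117 = 0.246.

0.246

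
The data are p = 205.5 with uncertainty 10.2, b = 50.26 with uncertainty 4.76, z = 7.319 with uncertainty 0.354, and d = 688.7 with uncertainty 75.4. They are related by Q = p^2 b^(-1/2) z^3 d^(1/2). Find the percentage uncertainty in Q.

For a monomial Q ∝ p^2, b^(-1/2), z^3, d^(1/2), fractional errors add in quadrature:
  (2·δp/p)² = (2×0.0496)² = 0.00985;  (−½·δb/b)² = (-0.5×0.0947)² = 0.00224;  (3·δz/z)² = (3×0.0484)² = 0.0211;  (½·δd/d)² = (0.5×0.109)² = 0.00300
δQ/Q = √(0.0361) = 0.190

19.0%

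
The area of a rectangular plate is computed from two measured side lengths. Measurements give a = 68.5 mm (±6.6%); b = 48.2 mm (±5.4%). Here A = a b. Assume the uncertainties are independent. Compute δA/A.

Products/powers → add relative errors in quadrature, weighted by exponent:
  (1·δa/a)² = (1×0.0660)² = 0.00436;  (1·δb/b)² = (1×0.0540)² = 0.00292
δA/A = √(0.00727) = 0.0853

0.0853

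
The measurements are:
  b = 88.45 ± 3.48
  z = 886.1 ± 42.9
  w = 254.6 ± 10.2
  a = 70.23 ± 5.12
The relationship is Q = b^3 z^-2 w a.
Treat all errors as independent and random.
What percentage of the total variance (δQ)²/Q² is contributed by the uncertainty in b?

(δQ/Q)² = (3·δb/b)² + (-2·δz/z)² + (1·δw/w)² + (1·δa/a)²
  b term: (3×0.0393)² = 0.0139
  z term: (-2×0.0484)² = 0.00938
  w term: (1×0.0401)² = 0.00161
  a term: (1×0.0729)² = 0.00531
Total = 0.0302. Share from b = 0.0139/0.0302 = 0.461.

46.1%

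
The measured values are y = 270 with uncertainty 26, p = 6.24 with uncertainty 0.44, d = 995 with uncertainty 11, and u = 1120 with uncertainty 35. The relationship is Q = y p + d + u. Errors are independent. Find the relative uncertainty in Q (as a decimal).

0.0538

Let w = y·p = 1680. δw/w = √((1·δy/y)² + (1·δp/p)²) = √(0.00927 + 0.00497) = 0.119, so δw = 201.
Q = w + d + u: δQ = √(δw² + δd² + δu²) = √(40400 + 121 + 1220) = 204
Q = 3800, so δQ/Q = 204/3800 = 0.0538.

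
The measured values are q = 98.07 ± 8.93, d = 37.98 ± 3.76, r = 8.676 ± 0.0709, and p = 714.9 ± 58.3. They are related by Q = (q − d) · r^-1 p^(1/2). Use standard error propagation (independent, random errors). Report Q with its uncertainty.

Let u = q − d = 60.09. δu = √(δq² + δd²) = √(79.7 + 14.1) = 9.69, so δu/u = 0.161.
Q is then a monomial in u, r, p:
δQ/Q = √((δu/u)² + (-1·δr/r)² + (½·δp/p)²) = √(0.0260 + 6.68e-05 + 0.00166) = 0.167
Q = 185.2, so δQ = 0.167 × 185.2 = 30.8.

185.2 ± 30.8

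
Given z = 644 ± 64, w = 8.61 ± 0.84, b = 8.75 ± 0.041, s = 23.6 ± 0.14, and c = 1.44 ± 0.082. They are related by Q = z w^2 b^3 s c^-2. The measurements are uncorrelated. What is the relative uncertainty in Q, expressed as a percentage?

Q is a product of powers, so relative uncertainties combine in quadrature:
  (1·δz/z)² = (1×0.0994)² = 0.00988;  (2·δw/w)² = (2×0.0976)² = 0.0381;  (3·δb/b)² = (3×0.00469)² = 0.000198;  (1·δs/s)² = (1×0.00593)² = 3.52e-05;  (-2·δc/c)² = (-2×0.0569)² = 0.0130
δQ/Q = √(0.0612) = 0.247

24.7%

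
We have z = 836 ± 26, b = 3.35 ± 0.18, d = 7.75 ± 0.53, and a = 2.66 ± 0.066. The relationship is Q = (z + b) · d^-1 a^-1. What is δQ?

Let u = z + b = 839. δu = √(δz² + δb²) = √(676 + 0.0324) = 26.0, so δu/u = 0.0310.
Q is then a monomial in u, d, a:
δQ/Q = √((δu/u)² + (-1·δd/d)² + (-1·δa/a)²) = √(0.000960 + 0.00468 + 0.000616) = 0.0791
Q = 40.7, so δQ = 0.0791 × 40.7 = 3.22.

3.22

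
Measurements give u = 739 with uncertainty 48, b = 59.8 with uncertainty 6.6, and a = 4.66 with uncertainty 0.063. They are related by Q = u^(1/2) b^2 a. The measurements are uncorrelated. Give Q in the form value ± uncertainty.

Q is a product of powers, so relative uncertainties combine in quadrature:
  (½·δu/u)² = (0.5×0.0650)² = 0.00105;  (2·δb/b)² = (2×0.110)² = 0.0487;  (1·δa/a)² = (1×0.0135)² = 0.000183
δQ/Q = √(0.0500) = 0.224
Q = 4.53e+05, so δQ = 0.224 × 4.53e+05 = 1.01e+05.

(4.53 ± 1.01) × 10^5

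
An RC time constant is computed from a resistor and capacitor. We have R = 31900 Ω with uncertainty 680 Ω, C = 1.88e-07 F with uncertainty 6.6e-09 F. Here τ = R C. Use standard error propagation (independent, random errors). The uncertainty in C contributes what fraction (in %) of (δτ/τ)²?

(δτ/τ)² = (1·δR/R)² + (1·δC/C)²
  R term: (1×0.0213)² = 0.000454
  C term: (1×0.0351)² = 0.00123
Total = 0.00169. Share from C = 0.00123/0.00169 = 0.731.

73.1%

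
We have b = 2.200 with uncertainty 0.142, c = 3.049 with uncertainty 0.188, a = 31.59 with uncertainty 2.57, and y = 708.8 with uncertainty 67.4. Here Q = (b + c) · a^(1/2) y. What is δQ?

Let u = b + c = 5.249. δu = √(δb² + δc²) = √(0.0202 + 0.0353) = 0.236, so δu/u = 0.0449.
Q is then a monomial in u, a, y:
δQ/Q = √((δu/u)² + (½·δa/a)² + (1·δy/y)²) = √(0.00201 + 0.00165 + 0.00904) = 0.113
Q = 20910, so δQ = 0.113 × 20910 = 2360.

2360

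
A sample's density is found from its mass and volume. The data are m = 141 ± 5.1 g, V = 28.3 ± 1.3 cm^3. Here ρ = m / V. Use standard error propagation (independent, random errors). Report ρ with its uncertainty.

4.98 ± 0.291 g/cm^3

Since ρ is a product/quotient, work with relative uncertainties:
  (1·δm/m)² = (1×0.0362)² = 0.00131;  (-1·δV/V)² = (-1×0.0459)² = 0.00211
δρ/ρ = √(0.00342) = 0.0585
ρ = 4.98 g/cm^3, so δρ = 0.0585 × 4.98 = 0.291 g/cm^3.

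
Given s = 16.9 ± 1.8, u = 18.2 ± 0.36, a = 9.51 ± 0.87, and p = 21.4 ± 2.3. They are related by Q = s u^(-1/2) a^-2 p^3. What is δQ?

Relative error in a monomial: (δQ/Q)² = Σ (nᵢ · δxᵢ/xᵢ)².
  (1·δs/s)² = (1×0.107)² = 0.0113;  (−½·δu/u)² = (-0.5×0.0198)² = 9.78e-05;  (-2·δa/a)² = (-2×0.0915)² = 0.0335;  (3·δp/p)² = (3×0.107)² = 0.104
δQ/Q = √(0.149) = 0.386
Q = 429, so δQ = 0.386 × 429 = 166.

166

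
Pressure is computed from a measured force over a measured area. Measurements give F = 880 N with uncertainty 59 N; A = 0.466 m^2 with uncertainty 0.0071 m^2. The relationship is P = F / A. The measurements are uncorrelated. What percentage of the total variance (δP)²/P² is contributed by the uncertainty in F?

95.1%

(δP/P)² = (1·δF/F)² + (-1·δA/A)²
  F term: (1×0.0670)² = 0.00450
  A term: (-1×0.0152)² = 0.000232
Total = 0.00473. Share from F = 0.00450/0.00473 = 0.951.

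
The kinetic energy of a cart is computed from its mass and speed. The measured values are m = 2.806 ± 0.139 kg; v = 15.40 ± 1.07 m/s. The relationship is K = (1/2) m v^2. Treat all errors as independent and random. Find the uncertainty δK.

49.1 J

Since K is a product/quotient, work with relative uncertainties:
  (1·δm/m)² = (1×0.0495)² = 0.00245;  (2·δv/v)² = (2×0.0695)² = 0.0193
δK/K = √(0.0218) = 0.148
K = 332.7 J, so δK = 0.148 × 332.7 = 49.1 J.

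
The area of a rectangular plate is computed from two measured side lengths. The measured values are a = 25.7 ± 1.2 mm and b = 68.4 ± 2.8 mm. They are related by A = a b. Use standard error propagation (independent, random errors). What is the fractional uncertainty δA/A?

A is a product of powers, so relative uncertainties combine in quadrature:
  (1·δa/a)² = (1×0.0467)² = 0.00218;  (1·δb/b)² = (1×0.0409)² = 0.00168
δA/A = √(0.00386) = 0.0621

0.0621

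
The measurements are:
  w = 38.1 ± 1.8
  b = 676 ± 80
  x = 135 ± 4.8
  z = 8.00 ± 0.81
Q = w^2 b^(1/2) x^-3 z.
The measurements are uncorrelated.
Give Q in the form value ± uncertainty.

0.123 ± 0.0226

Relative error in a monomial: (δQ/Q)² = Σ (nᵢ · δxᵢ/xᵢ)².
  (2·δw/w)² = (2×0.0472)² = 0.00893;  (½·δb/b)² = (0.5×0.118)² = 0.00350;  (-3·δx/x)² = (-3×0.0356)² = 0.0114;  (1·δz/z)² = (1×0.101)² = 0.0103
δQ/Q = √(0.0341) = 0.185
Q = 0.123, so δQ = 0.185 × 0.123 = 0.0226.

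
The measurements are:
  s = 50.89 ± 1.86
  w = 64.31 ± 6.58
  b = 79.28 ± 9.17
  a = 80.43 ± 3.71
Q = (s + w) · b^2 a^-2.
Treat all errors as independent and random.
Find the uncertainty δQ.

28.7

Let u = s + w = 115.2. δu = √(δs² + δw²) = √(3.46 + 43.3) = 6.84, so δu/u = 0.0594.
Q is then a monomial in u, b, a:
δQ/Q = √((δu/u)² + (2·δb/b)² + (-2·δa/a)²) = √(0.00352 + 0.0535 + 0.00851) = 0.256
Q = 111.9, so δQ = 0.256 × 111.9 = 28.7.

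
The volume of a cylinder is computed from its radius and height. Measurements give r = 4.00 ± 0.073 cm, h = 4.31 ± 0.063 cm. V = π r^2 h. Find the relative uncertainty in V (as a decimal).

0.0393

V is a product of powers, so relative uncertainties combine in quadrature:
  (2·δr/r)² = (2×0.0182)² = 0.00133;  (1·δh/h)² = (1×0.0146)² = 0.000214
δV/V = √(0.00155) = 0.0393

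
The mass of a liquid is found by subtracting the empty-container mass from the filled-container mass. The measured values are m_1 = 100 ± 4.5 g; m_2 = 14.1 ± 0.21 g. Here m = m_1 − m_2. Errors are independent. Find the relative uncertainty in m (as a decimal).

Absolute uncertainties add in quadrature for a linear combination:
  (δm_1)² = 20.2;  (δm_2)² = 0.0441
δm = √(20.3) = 4.50 g
m = 85.9 g, so δm/m = 4.50/85.9 = 0.0524.

0.0524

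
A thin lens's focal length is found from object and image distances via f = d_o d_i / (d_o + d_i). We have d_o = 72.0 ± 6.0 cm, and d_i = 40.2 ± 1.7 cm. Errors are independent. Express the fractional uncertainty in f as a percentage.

∂f/∂d_o = (d_i/(d_o+d_i))² = 0.128;  ∂f/∂d_i = (d_o/(d_o+d_i))² = 0.412
δf = √((∂f/∂d_o · δd_o)² + (∂f/∂d_i · δd_i)²) = √(0.593 + 0.490) = 1.04 cm
f = 25.8 cm, so δf/f = 1.04/25.8 = 0.0403.

4.03%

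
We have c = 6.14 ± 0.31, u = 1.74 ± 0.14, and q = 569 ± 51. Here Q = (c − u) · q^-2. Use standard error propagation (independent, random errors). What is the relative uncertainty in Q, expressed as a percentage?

Let w = c − u = 4.40. δw = √(δc² + δu²) = √(0.0961 + 0.0196) = 0.340, so δw/w = 0.0773.
Q is then a monomial in w, q:
δQ/Q = √((δw/w)² + (-2·δq/q)²) = √(0.00598 + 0.0321) = 0.195

19.5%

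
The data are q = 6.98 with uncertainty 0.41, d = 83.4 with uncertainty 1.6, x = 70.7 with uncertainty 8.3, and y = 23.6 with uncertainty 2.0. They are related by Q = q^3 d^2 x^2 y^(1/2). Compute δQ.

Since Q is a product/quotient, work with relative uncertainties:
  (3·δq/q)² = (3×0.0587)² = 0.0311;  (2·δd/d)² = (2×0.0192)² = 0.00147;  (2·δx/x)² = (2×0.117)² = 0.0551;  (½·δy/y)² = (0.5×0.0847)² = 0.00180
δQ/Q = √(0.0894) = 0.299
Q = 5.74e+10, so δQ = 0.299 × 5.74e+10 = 1.72e+10.

1.72e+10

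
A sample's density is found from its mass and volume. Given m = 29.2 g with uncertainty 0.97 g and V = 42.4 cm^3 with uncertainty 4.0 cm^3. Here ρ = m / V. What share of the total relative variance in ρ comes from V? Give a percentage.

(δρ/ρ)² = (1·δm/m)² + (-1·δV/V)²
  m term: (1×0.0332)² = 0.00110
  V term: (-1×0.0943)² = 0.00890
Total = 0.0100. Share from V = 0.00890/0.0100 = 0.890.

89.0%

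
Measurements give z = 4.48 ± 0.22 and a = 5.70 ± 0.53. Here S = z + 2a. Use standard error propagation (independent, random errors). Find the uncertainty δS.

1.08

Sums and differences: (δS)² = Σ (cᵢ δxᵢ)².
  (δz)² = 0.0484;  (2·δa)² = 1.12
δS = √(1.17) = 1.08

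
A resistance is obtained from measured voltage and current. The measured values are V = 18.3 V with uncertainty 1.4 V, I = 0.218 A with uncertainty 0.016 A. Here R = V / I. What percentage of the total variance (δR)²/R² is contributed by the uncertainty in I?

(δR/R)² = (1·δV/V)² + (-1·δI/I)²
  V term: (1×0.0765)² = 0.00585
  I term: (-1×0.0734)² = 0.00539
Total = 0.0112. Share from I = 0.00539/0.0112 = 0.479.

47.9%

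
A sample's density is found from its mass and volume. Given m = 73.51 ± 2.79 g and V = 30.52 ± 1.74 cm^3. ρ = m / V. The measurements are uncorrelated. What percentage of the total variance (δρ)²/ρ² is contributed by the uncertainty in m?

(δρ/ρ)² = (1·δm/m)² + (-1·δV/V)²
  m term: (1×0.0380)² = 0.00144
  V term: (-1×0.0570)² = 0.00325
Total = 0.00469. Share from m = 0.00144/0.00469 = 0.307.

30.7%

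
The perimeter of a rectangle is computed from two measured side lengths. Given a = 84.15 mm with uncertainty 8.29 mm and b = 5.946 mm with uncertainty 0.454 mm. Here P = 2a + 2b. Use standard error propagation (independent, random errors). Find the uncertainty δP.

Sums and differences: (δP)² = Σ (cᵢ δxᵢ)².
  (2·δa)² = 275;  (2·δb)² = 0.824
δP = √(276) = 16.6 mm

16.6 mm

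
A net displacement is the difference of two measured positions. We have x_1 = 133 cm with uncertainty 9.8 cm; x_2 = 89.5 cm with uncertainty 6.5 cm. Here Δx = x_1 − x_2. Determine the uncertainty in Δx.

11.8 cm

Sums and differences: (δΔx)² = Σ (cᵢ δxᵢ)².
  (δx_1)² = 96.0;  (δx_2)² = 42.2
δΔx = √(138) = 11.8 cm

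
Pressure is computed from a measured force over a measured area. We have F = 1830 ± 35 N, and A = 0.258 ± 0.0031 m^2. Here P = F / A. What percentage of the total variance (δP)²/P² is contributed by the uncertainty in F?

71.7%

(δP/P)² = (1·δF/F)² + (-1·δA/A)²
  F term: (1×0.0191)² = 0.000366
  A term: (-1×0.0120)² = 0.000144
Total = 0.000510. Share from F = 0.000366/0.000510 = 0.717.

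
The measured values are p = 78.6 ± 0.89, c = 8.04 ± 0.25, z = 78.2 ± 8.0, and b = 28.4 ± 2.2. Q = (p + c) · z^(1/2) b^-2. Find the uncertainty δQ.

0.155

Let u = p + c = 86.6. δu = √(δp² + δc²) = √(0.792 + 0.0625) = 0.924, so δu/u = 0.0107.
Q is then a monomial in u, z, b:
δQ/Q = √((δu/u)² + (½·δz/z)² + (-2·δb/b)²) = √(0.000114 + 0.00262 + 0.0240) = 0.164
Q = 0.950, so δQ = 0.164 × 0.950 = 0.155.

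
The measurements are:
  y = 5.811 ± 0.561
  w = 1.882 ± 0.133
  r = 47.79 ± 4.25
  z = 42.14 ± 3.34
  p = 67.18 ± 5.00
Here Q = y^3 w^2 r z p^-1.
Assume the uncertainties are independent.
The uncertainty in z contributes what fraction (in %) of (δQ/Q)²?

5.08%

(δQ/Q)² = (3·δy/y)² + (2·δw/w)² + (1·δr/r)² + (1·δz/z)² + (-1·δp/p)²
  y term: (3×0.0965)² = 0.0839
  w term: (2×0.0707)² = 0.0200
  r term: (1×0.0889)² = 0.00791
  z term: (1×0.0793)² = 0.00628
  p term: (-1×0.0744)² = 0.00554
Total = 0.124. Share from z = 0.00628/0.124 = 0.0508.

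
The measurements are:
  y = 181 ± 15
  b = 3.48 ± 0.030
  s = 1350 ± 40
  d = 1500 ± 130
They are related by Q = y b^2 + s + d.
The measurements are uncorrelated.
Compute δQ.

Let p = y·b^2 = 2190. δp/p = √((1·δy/y)² + (2·δb/b)²) = √(0.00687 + 0.000297) = 0.0846, so δp = 186.
Q = p + s + d: δQ = √(δp² + δs² + δd²) = √(34400 + 1600 + 16900) = 230

230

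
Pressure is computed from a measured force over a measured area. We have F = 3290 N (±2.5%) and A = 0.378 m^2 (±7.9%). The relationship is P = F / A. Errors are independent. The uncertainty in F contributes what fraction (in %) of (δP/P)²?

(δP/P)² = (1·δF/F)² + (-1·δA/A)²
  F term: (1×0.0250)² = 0.000625
  A term: (-1×0.0790)² = 0.00624
Total = 0.00687. Share from F = 0.000625/0.00687 = 0.0910.

9.10%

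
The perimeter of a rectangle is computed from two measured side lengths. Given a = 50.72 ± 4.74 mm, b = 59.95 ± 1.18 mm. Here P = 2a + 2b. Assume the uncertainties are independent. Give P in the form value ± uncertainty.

For a sum/difference, combine absolute errors in quadrature:
  (2·δa)² = 89.9;  (2·δb)² = 5.57
δP = √(95.4) = 9.77 mm
P = 221.3 mm.

221.3 ± 9.77 mm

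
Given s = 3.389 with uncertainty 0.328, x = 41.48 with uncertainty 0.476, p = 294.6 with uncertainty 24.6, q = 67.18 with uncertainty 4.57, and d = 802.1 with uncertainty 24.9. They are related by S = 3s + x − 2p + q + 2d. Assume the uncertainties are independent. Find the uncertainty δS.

70.2

Absolute uncertainties add in quadrature for a linear combination:
  (3·δs)² = 0.968;  (δx)² = 0.227;  (2·δp)² = 2420;  (δq)² = 20.9;  (2·δd)² = 2480
δS = √(4920) = 70.2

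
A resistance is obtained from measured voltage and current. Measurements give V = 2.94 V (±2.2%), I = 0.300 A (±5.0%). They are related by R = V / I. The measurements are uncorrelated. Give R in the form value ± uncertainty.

Relative error in a monomial: (δR/R)² = Σ (nᵢ · δxᵢ/xᵢ)².
  (1·δV/V)² = (1×0.0220)² = 0.000484;  (-1·δI/I)² = (-1×0.0500)² = 0.00250
δR/R = √(0.00298) = 0.0546
R = 9.80 Ω, so δR = 0.0546 × 9.80 = 0.535 Ω.

9.80 ± 0.535 Ω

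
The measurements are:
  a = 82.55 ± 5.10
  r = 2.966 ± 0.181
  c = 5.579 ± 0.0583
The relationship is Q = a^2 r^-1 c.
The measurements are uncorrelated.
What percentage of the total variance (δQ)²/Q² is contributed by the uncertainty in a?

79.9%

(δQ/Q)² = (2·δa/a)² + (-1·δr/r)² + (1·δc/c)²
  a term: (2×0.0618)² = 0.0153
  r term: (-1×0.0610)² = 0.00372
  c term: (1×0.0104)² = 0.000109
Total = 0.0191. Share from a = 0.0153/0.0191 = 0.799.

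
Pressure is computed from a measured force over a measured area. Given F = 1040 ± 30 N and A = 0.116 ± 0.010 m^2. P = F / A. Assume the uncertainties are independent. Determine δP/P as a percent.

9.09%

Products/powers → add relative errors in quadrature, weighted by exponent:
  (1·δF/F)² = (1×0.0288)² = 0.000832;  (-1·δA/A)² = (-1×0.0862)² = 0.00743
δP/P = √(0.00826) = 0.0909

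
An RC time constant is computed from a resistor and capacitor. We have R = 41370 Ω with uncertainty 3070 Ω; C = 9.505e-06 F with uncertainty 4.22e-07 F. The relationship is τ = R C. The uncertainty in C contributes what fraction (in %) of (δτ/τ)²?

(δτ/τ)² = (1·δR/R)² + (1·δC/C)²
  R term: (1×0.0742)² = 0.00551
  C term: (1×0.0444)² = 0.00197
Total = 0.00748. Share from C = 0.00197/0.00748 = 0.264.

26.4%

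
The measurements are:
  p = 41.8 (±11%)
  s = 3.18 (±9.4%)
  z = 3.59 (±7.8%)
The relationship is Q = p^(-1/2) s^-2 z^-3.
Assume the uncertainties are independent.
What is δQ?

0.000101

Each factor contributes (exponent × relative error)² to (δQ/Q)²:
  (−½·δp/p)² = (-0.5×0.110)² = 0.00302;  (-2·δs/s)² = (-2×0.0940)² = 0.0353;  (-3·δz/z)² = (-3×0.0780)² = 0.0548
δQ/Q = √(0.0931) = 0.305
Q = 0.000331, so δQ = 0.305 × 0.000331 = 0.000101.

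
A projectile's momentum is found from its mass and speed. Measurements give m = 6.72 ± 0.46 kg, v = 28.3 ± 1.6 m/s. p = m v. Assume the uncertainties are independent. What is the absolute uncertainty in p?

p is a product of powers, so relative uncertainties combine in quadrature:
  (1·δm/m)² = (1×0.0685)² = 0.00469;  (1·δv/v)² = (1×0.0565)² = 0.00320
δp/p = √(0.00788) = 0.0888
p = 190 kg·m/s, so δp = 0.0888 × 190 = 16.9 kg·m/s.

16.9 kg·m/s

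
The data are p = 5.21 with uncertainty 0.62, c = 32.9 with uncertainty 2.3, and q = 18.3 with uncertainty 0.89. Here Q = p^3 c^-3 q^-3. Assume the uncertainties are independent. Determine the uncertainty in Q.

Relative error in a monomial: (δQ/Q)² = Σ (nᵢ · δxᵢ/xᵢ)².
  (3·δp/p)² = (3×0.119)² = 0.127;  (-3·δc/c)² = (-3×0.0699)² = 0.0440;  (-3·δq/q)² = (-3×0.0486)² = 0.0213
δQ/Q = √(0.193) = 0.439
Q = 6.48e-07, so δQ = 0.439 × 6.48e-07 = 2.84e-07.

2.84e-07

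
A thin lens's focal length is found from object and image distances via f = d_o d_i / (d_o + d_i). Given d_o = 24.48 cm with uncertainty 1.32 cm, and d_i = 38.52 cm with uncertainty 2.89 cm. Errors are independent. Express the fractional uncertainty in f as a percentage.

∂f/∂d_o = (d_i/(d_o+d_i))² = 0.374;  ∂f/∂d_i = (d_o/(d_o+d_i))² = 0.151
δf = √((∂f/∂d_o · δd_o)² + (∂f/∂d_i · δd_i)²) = √(0.244 + 0.190) = 0.659 cm
f = 14.97 cm, so δf/f = 0.659/14.97 = 0.0440.

4.40%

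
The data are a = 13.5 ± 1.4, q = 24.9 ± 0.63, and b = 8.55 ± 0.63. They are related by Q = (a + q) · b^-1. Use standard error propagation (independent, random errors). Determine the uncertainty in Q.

Let u = a + q = 38.4. δu = √(δa² + δq²) = √(1.96 + 0.397) = 1.54, so δu/u = 0.0400.
Q is then a monomial in u, b:
δQ/Q = √((δu/u)² + (-1·δb/b)²) = √(0.00160 + 0.00543) = 0.0838
Q = 4.49, so δQ = 0.0838 × 4.49 = 0.377.

0.377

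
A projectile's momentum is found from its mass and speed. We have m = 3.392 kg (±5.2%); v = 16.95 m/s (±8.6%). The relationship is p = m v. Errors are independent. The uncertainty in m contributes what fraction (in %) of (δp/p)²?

26.8%

(δp/p)² = (1·δm/m)² + (1·δv/v)²
  m term: (1×0.0520)² = 0.00270
  v term: (1×0.0860)² = 0.00740
Total = 0.0101. Share from m = 0.00270/0.0101 = 0.268.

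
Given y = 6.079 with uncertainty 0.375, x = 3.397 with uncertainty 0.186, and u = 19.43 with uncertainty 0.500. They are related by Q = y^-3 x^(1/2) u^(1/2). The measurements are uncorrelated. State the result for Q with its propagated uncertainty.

0.03616 ± 0.00678

For a monomial Q ∝ y^-3, x^(1/2), u^(1/2), fractional errors add in quadrature:
  (-3·δy/y)² = (-3×0.0617)² = 0.0342;  (½·δx/x)² = (0.5×0.0548)² = 0.000750;  (½·δu/u)² = (0.5×0.0257)² = 0.000166
δQ/Q = √(0.0352) = 0.188
Q = 0.03616, so δQ = 0.188 × 0.03616 = 0.00678.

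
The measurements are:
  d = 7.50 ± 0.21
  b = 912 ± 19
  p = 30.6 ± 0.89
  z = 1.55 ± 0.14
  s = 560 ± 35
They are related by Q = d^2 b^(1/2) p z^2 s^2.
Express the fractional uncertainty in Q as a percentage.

Products/powers → add relative errors in quadrature, weighted by exponent:
  (2·δd/d)² = (2×0.0280)² = 0.00314;  (½·δb/b)² = (0.5×0.0208)² = 0.000109;  (1·δp/p)² = (1×0.0291)² = 0.000846;  (2·δz/z)² = (2×0.0903)² = 0.0326;  (2·δs/s)² = (2×0.0625)² = 0.0156
δQ/Q = √(0.0523) = 0.229

22.9%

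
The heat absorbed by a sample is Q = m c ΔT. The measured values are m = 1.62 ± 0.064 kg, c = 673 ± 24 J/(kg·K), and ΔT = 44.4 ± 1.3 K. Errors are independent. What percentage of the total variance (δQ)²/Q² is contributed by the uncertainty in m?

42.3%

(δQ/Q)² = (1·δm/m)² + (1·δc/c)² + (1·δΔT/ΔT)²
  m term: (1×0.0395)² = 0.00156
  c term: (1×0.0357)² = 0.00127
  ΔT term: (1×0.0293)² = 0.000857
Total = 0.00369. Share from m = 0.00156/0.00369 = 0.423.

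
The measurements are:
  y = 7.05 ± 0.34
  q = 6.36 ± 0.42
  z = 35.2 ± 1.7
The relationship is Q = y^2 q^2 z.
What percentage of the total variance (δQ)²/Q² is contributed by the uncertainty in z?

8.02%

(δQ/Q)² = (2·δy/y)² + (2·δq/q)² + (1·δz/z)²
  y term: (2×0.0482)² = 0.00930
  q term: (2×0.0660)² = 0.0174
  z term: (1×0.0483)² = 0.00233
Total = 0.0291. Share from z = 0.00233/0.0291 = 0.0802.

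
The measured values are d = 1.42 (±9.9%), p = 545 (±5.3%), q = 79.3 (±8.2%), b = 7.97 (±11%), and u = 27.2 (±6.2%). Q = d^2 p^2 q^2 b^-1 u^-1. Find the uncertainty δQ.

Since Q is a product/quotient, work with relative uncertainties:
  (2·δd/d)² = (2×0.0990)² = 0.0392;  (2·δp/p)² = (2×0.0530)² = 0.0112;  (2·δq/q)² = (2×0.0820)² = 0.0269;  (-1·δb/b)² = (-1×0.110)² = 0.0121;  (-1·δu/u)² = (-1×0.0620)² = 0.00384
δQ/Q = √(0.0933) = 0.305
Q = 1.74e+07, so δQ = 0.305 × 1.74e+07 = 5.31e+06.

5.31e+06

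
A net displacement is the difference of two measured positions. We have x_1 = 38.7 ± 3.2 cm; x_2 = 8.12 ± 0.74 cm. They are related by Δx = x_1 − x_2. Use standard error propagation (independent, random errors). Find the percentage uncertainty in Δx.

Each term contributes (cᵢ δxᵢ)² to (δΔx)²:
  (δx_1)² = 10.2;  (δx_2)² = 0.548
δΔx = √(10.8) = 3.28 cm
Δx = 30.6 cm, so δΔx/Δx = 3.28/30.6 = 0.107.

10.7%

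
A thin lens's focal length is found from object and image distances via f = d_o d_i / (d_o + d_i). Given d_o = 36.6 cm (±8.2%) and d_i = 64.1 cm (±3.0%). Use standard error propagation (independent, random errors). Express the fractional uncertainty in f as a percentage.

∂f/∂d_o = (d_i/(d_o+d_i))² = 0.405;  ∂f/∂d_i = (d_o/(d_o+d_i))² = 0.132
δf = √((∂f/∂d_o · δd_o)² + (∂f/∂d_i · δd_i)²) = √(1.48 + 0.0645) = 1.24 cm
f = 23.3 cm, so δf/f = 1.24/23.3 = 0.0533.

5.33%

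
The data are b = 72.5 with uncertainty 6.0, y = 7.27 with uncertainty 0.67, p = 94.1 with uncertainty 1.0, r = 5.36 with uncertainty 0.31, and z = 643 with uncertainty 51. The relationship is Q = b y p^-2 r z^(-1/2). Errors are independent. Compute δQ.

Since Q is a product/quotient, work with relative uncertainties:
  (1·δb/b)² = (1×0.0828)² = 0.00685;  (1·δy/y)² = (1×0.0922)² = 0.00849;  (-2·δp/p)² = (-2×0.0106)² = 0.000452;  (1·δr/r)² = (1×0.0578)² = 0.00334;  (−½·δz/z)² = (-0.5×0.0793)² = 0.00157
δQ/Q = √(0.0207) = 0.144
Q = 0.0126, so δQ = 0.144 × 0.0126 = 0.00181.

0.00181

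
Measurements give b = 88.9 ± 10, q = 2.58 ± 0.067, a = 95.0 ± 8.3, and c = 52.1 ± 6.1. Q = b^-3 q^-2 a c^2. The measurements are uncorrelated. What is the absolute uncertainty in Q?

Relative error in a monomial: (δQ/Q)² = Σ (nᵢ · δxᵢ/xᵢ)².
  (-3·δb/b)² = (-3×0.112)² = 0.114;  (-2·δq/q)² = (-2×0.0260)² = 0.00270;  (1·δa/a)² = (1×0.0874)² = 0.00763;  (2·δc/c)² = (2×0.117)² = 0.0548
δQ/Q = √(0.179) = 0.423
Q = 0.0551, so δQ = 0.423 × 0.0551 = 0.0233.

0.0233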